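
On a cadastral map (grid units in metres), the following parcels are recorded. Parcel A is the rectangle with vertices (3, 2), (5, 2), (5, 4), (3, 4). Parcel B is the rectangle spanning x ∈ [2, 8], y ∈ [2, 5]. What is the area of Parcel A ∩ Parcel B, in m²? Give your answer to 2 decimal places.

4.00

|Parcel A∩Parcel B|: x∈[3,5], y∈[2,4] → 2·2 = 4.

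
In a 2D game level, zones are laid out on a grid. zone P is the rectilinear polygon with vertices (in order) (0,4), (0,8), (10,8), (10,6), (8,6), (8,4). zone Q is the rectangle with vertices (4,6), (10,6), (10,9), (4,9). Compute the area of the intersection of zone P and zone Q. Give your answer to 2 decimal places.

12.00

The intersection is the polygon with vertices (10,8), (10,6), (8,6), (4,6), (4,8).
By the shoelace formula its area is 12.00.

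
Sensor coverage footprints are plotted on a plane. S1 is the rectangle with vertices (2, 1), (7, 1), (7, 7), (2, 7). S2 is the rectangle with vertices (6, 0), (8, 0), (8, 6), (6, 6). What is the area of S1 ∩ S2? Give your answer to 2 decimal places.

5.00

|S1∩S2|: x∈[6,7], y∈[1,6] → 1·5 = 5.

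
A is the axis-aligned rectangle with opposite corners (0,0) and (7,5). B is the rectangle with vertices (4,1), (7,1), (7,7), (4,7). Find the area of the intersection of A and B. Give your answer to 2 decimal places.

12.00

|A∩B|: x∈[4,7], y∈[1,5] → 3·4 = 12.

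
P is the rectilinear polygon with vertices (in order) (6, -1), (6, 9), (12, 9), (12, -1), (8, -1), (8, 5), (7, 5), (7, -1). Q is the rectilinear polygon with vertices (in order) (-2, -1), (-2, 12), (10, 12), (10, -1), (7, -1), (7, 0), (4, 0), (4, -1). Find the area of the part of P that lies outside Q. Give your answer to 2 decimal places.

|P| = 54, |P∩Q| = 33.
|P ∖ Q| = |P| − |P∩Q| = 54 − 33 = 21.00.

21.00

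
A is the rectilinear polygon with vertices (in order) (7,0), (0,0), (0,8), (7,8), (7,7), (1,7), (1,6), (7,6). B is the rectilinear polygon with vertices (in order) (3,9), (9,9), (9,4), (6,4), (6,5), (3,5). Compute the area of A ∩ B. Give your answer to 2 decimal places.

9.00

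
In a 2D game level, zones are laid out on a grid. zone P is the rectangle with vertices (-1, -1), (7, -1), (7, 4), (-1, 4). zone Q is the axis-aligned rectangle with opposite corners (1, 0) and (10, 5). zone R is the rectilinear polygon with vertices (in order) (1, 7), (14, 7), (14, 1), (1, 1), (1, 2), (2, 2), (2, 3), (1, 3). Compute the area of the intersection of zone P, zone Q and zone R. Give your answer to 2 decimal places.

The intersection is the polygon with vertices (7,1), (1,1), (1,2), (2,2), (2,3), (1,3), (1,4), (7,4).
By the shoelace formula its area is 17.00.

17.00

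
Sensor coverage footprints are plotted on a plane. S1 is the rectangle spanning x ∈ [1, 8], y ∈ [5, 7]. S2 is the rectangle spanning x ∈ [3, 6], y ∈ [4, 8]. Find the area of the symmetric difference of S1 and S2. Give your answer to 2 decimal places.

14.00

|S1∩S2|: x∈[3,6], y∈[5,7] → 3·2 = 6.
|S1 △ S2| = |S1| + |S2| − 2·|S1∩S2| = 14 + 12 − 12 = 14.00.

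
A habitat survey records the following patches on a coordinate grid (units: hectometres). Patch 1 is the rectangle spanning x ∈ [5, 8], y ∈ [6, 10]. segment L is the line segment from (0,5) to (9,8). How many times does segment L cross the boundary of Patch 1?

2

The segment meets the boundary at (8,7.667), (5,6.667).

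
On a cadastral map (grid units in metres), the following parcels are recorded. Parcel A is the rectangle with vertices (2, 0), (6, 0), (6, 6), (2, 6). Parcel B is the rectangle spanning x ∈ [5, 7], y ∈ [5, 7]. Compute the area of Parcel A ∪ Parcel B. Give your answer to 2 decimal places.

27.00

By inclusion–exclusion:
Individual areas: |Parcel A| = 24, |Parcel B| = 4.
|Parcel A∩Parcel B|: x∈[5,6], y∈[5,6] → 1·1 = 1.
|Parcel A ∪ Parcel B| = 28 − 1 = 27.00.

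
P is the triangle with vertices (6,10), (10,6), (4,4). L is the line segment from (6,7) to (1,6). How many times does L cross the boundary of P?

The segment meets the boundary at (4.929,6.786).

1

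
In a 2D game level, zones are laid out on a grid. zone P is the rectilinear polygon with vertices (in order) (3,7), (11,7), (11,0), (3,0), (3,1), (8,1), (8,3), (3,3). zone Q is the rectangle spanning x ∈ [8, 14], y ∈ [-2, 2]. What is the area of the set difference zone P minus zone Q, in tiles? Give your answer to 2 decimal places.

40.00

|zone P| = 46, |zone P∩zone Q| = 6.
|zone P ∖ zone Q| = |zone P| − |zone P∩zone Q| = 46 − 6 = 40.00.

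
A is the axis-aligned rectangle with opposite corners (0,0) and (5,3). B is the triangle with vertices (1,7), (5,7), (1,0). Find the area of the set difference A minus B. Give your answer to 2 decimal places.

12.43

|A| = 15, |A∩B| = 2.5714.
|A ∖ B| = |A| − |A∩B| = 15 − 2.5714 = 12.43.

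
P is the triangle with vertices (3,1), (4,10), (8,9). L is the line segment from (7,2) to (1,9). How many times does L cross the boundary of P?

The segment meets the boundary at (3.557,6.016), (5.048,4.277).

2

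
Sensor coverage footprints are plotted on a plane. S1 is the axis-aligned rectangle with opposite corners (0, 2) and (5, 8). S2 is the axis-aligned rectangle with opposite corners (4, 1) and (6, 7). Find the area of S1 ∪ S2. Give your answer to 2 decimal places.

By inclusion–exclusion:
Individual areas: |S1| = 30, |S2| = 12.
|S1∩S2|: x∈[4,5], y∈[2,7] → 1·5 = 5.
|S1 ∪ S2| = 42 − 5 = 37.00.

37.00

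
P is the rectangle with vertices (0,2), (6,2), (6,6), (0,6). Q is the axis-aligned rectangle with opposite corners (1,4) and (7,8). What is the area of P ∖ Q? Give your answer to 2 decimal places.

|P∩Q|: x∈[1,6], y∈[4,6] → 5·2 = 10.
|P| = 24.
|P ∖ Q| = |P| − |P∩Q| = 24 − 10 = 14.00.

14.00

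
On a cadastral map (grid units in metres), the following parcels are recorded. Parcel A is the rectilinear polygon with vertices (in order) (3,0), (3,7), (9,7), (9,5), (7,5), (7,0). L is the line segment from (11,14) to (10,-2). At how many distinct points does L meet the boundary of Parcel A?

The segment lies entirely outside Parcel A and never meets its boundary.

0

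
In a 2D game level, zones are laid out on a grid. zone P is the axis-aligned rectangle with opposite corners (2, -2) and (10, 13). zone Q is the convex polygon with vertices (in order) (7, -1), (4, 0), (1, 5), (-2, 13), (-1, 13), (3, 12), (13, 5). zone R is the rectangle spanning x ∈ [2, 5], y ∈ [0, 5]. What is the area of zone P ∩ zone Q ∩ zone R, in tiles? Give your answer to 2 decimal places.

The intersection is the polygon with vertices (2,3.333), (2,5), (5,5), (5,0), (4,0).
By the shoelace formula its area is 11.67.

11.67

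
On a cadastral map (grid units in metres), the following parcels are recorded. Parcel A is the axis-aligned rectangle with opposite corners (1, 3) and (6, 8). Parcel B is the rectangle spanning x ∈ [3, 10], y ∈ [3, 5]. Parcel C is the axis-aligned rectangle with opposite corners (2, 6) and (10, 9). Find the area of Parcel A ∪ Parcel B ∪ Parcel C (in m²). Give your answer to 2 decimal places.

49.00

By inclusion–exclusion:
Individual areas: |Parcel A| = 25, |Parcel B| = 14, |Parcel C| = 24.
|Parcel A∩Parcel B|: x∈[3,6], y∈[3,5] → 3·2 = 6.
|Parcel A∩Parcel C|: x∈[2,6], y∈[6,8] → 4·2 = 8.
|Parcel B∩Parcel C| = 0 (no overlap).
|Parcel A∩Parcel B∩Parcel C| = 0.
|Parcel A ∪ Parcel B ∪ Parcel C| = 63 − 14 + 0 = 49.00.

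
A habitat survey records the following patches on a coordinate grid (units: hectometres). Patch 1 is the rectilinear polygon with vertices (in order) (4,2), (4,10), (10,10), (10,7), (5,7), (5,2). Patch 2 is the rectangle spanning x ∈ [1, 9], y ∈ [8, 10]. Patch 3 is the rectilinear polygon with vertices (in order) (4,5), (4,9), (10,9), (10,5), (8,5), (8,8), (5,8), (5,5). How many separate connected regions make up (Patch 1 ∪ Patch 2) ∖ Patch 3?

(Patch 1 ∪ Patch 2) ∖ Patch 3 splits into 3 disjoint pieces (area 12, area 3, area 3).

3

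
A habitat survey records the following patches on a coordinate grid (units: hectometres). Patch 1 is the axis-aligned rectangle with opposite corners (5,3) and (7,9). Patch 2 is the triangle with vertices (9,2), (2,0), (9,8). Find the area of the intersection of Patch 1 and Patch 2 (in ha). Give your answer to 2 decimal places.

3.14

The intersection is the polygon with vertices (7,3), (5,3), (5,3.429), (7,5.714).
By the shoelace formula its area is 3.14.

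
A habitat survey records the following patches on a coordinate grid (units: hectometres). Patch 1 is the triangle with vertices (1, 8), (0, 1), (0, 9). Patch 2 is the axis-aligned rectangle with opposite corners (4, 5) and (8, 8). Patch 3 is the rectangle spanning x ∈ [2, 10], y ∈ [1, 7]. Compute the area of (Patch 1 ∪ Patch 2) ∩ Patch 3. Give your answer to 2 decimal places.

The region (Patch 1 ∪ Patch 2) ∩ Patch 3 is the polygon with vertices (8,5), (4,5), (4,7), (8,7).
By the shoelace formula its area is 8.00.

8.00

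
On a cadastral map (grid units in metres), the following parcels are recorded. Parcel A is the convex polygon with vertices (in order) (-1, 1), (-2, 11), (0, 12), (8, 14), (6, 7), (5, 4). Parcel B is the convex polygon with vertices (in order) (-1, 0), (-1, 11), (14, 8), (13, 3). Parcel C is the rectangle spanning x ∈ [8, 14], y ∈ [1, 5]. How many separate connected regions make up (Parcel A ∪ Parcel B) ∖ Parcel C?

1

(Parcel A ∪ Parcel B) ∖ Parcel C is a single connected region.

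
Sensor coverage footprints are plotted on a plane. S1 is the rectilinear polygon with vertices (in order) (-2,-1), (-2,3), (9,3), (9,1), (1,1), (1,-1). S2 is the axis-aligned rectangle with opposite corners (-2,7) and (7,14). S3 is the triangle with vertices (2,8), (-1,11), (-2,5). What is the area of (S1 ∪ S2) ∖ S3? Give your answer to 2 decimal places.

|S1 ∪ S2| = 91.
|(S1 ∪ S2) ∩ S3| = 8.1667.
|(S1 ∪ S2) ∖ S3| = 91 − 8.1667 = 82.83.

82.83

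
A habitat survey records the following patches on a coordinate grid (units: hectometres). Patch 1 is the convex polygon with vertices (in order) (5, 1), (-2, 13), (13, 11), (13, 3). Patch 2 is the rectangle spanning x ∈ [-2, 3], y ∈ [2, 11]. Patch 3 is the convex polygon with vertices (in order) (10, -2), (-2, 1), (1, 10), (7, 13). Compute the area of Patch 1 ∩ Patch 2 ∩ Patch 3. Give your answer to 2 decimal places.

9.20

The intersection is the polygon with vertices (3,4.429), (0.545,8.636), (1,10), (3,11).
By the shoelace formula its area is 9.20.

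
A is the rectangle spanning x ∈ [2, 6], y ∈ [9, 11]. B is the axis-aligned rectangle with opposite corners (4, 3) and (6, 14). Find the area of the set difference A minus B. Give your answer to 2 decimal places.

4.00

|A∩B|: x∈[4,6], y∈[9,11] → 2·2 = 4.
|A| = 8.
|A ∖ B| = |A| − |A∩B| = 8 − 4 = 4.00.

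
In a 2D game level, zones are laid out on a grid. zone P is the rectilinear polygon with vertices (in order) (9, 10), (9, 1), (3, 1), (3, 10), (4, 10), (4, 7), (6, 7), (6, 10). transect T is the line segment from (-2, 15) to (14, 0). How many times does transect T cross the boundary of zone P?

4

The segment meets the boundary at (9,4.688), (6,7.5), (3.333,10), (4,9.375).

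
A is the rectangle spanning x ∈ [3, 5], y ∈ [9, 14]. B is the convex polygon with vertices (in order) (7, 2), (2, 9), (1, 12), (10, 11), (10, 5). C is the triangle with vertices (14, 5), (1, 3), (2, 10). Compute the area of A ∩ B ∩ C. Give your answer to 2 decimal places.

0.41

The intersection is the polygon with vertices (3,9), (3,9.583), (4.4,9).
By the shoelace formula its area is 0.41.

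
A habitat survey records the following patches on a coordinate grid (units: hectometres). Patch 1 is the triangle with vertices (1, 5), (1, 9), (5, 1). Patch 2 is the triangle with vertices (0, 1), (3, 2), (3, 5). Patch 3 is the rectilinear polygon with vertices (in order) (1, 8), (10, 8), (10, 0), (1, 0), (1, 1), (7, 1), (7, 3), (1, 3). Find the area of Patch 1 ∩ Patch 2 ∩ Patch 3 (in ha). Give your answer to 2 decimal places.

The intersection is the polygon with vertices (3,5), (3,3), (2.143,3.857).
By the shoelace formula its area is 0.86.

0.86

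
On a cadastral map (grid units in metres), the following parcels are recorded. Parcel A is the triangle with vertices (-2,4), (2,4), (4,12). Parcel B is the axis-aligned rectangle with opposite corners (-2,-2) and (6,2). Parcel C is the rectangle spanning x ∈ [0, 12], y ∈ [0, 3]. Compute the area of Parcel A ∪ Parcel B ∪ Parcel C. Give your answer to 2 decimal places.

72.00

By inclusion–exclusion:
Individual areas: |Parcel A| = 16, |Parcel B| = 32, |Parcel C| = 36.
|Parcel A∩Parcel B| = 0.
|Parcel A∩Parcel C| = 0.
|Parcel B∩Parcel C|: x∈[0,6], y∈[0,2] → 6·2 = 12.
|Parcel A∩Parcel B∩Parcel C| = 0.
|Parcel A ∪ Parcel B ∪ Parcel C| = 84 − 12 + 0 = 72.00.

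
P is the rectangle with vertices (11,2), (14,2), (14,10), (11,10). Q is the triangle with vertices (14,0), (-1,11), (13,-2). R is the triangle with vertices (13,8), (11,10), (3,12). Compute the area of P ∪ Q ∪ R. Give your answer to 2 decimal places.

By inclusion–exclusion:
Individual areas: |P| = 24, |Q| = 20.5, |R| = 6.
|P∩Q| = 0.0273.
|P∩R| = 1.2.
|Q∩R| = 0.
|P∩Q∩R| = 0.
|P ∪ Q ∪ R| = 50.5 − 1.2273 + 0 = 49.27.

49.27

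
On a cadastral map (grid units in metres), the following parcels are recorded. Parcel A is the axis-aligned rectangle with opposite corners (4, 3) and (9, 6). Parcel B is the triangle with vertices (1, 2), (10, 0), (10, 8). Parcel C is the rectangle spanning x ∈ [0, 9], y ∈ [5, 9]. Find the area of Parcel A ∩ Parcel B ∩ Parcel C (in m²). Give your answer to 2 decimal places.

2.75

The intersection is the polygon with vertices (9,5), (5.5,5), (7,6), (9,6).
By the shoelace formula its area is 2.75.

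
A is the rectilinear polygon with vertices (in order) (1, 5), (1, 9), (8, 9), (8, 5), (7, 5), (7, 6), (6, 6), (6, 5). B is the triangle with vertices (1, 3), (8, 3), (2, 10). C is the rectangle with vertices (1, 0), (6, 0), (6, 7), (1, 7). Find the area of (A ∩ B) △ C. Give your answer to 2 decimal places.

31.05

|A ∩ B| = 11.9524.
|(A ∩ B) ∩ C| = 7.9524.
|(A ∩ B) △ C| = 11.9524 + 35 − 15.9048 = 31.05.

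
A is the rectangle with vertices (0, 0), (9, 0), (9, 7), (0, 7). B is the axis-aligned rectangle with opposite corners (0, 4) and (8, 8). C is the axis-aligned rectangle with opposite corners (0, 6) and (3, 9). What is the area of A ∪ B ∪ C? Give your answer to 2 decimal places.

74.00

By inclusion–exclusion:
Individual areas: |A| = 63, |B| = 32, |C| = 9.
|A∩B|: x∈[0,8], y∈[4,7] → 8·3 = 24.
|A∩C|: x∈[0,3], y∈[6,7] → 3·1 = 3.
|B∩C|: x∈[0,3], y∈[6,8] → 3·2 = 6.
|A∩B∩C| = 3.
|A ∪ B ∪ C| = 104 − 33 + 3 = 74.00.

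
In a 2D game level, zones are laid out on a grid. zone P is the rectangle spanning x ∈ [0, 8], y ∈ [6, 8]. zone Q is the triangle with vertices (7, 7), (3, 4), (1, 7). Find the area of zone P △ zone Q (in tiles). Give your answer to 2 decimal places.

|zone P| = 16, |zone Q| = 9, |zone P∩zone Q| = 5.
|zone P △ zone Q| = |zone P| + |zone Q| − 2·|zone P∩zone Q| = 16 + 9 − 10 = 15.00.

15.00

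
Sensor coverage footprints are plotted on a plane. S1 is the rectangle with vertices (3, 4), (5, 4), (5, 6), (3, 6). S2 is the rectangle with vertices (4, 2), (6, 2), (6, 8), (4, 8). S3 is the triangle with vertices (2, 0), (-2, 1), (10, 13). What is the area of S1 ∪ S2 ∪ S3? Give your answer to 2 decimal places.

By inclusion–exclusion:
Individual areas: |S1| = 4, |S2| = 12, |S3| = 30.
|S1∩S2|: x∈[4,5], y∈[4,6] → 1·2 = 2.
|S1∩S3| = 3.7644.
|S2∩S3| = 5.75.
|S1∩S2∩S3| = 1.7644.
|S1 ∪ S2 ∪ S3| = 46 − 11.5144 + 1.7644 = 36.25.

36.25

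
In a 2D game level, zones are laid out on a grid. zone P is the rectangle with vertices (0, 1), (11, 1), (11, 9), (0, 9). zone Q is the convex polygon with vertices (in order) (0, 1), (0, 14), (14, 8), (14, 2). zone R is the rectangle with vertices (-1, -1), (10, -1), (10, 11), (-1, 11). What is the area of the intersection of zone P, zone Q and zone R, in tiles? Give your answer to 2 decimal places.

76.43

The intersection is the polygon with vertices (0,1), (0,9), (10,9), (10,1.714).
By the shoelace formula its area is 76.43.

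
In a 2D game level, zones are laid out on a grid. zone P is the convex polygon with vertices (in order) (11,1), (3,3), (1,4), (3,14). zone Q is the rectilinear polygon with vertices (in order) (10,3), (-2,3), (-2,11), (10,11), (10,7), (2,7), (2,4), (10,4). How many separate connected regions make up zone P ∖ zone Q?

3

zone P ∖ zone Q splits into 3 disjoint pieces (area 6.7692, area 3.6692, area 18.6923).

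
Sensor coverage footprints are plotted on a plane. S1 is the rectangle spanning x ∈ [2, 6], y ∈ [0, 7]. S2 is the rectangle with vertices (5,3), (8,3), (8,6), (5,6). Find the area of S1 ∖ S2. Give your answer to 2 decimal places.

|S1∩S2|: x∈[5,6], y∈[3,6] → 1·3 = 3.
|S1| = 28.
|S1 ∖ S2| = |S1| − |S1∩S2| = 28 − 3 = 25.00.

25.00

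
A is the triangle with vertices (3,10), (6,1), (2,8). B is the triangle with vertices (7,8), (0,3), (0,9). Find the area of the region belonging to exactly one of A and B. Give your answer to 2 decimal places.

20.56

|A| = 7.5, |B| = 21, |A∩B| = 3.9688.
|A △ B| = |A| + |B| − 2·|A∩B| = 7.5 + 21 − 7.9376 = 20.56.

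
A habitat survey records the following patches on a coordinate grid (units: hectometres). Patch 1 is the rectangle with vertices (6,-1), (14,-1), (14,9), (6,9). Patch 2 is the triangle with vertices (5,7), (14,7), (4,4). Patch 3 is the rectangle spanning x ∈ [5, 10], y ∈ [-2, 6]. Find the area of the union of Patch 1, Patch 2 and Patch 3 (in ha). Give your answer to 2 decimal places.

94.35

By inclusion–exclusion:
Individual areas: |Patch 1| = 80, |Patch 2| = 13.5, |Patch 3| = 40.
|Patch 1∩Patch 2| = 9.6.
|Patch 1∩Patch 3|: x∈[6,10], y∈[-1,6] → 4·7 = 28.
|Patch 2∩Patch 3| = 4.75.
|Patch 1∩Patch 2∩Patch 3| = 3.2.
|Patch 1 ∪ Patch 2 ∪ Patch 3| = 133.5 − 42.35 + 3.2 = 94.35.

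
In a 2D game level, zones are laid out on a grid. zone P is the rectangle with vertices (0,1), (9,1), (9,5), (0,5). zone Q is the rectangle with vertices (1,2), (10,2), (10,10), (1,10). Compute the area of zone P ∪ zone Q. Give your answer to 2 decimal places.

84.00

By inclusion–exclusion:
Individual areas: |zone P| = 36, |zone Q| = 72.
|zone P∩zone Q|: x∈[1,9], y∈[2,5] → 8·3 = 24.
|zone P ∪ zone Q| = 108 − 24 = 84.00.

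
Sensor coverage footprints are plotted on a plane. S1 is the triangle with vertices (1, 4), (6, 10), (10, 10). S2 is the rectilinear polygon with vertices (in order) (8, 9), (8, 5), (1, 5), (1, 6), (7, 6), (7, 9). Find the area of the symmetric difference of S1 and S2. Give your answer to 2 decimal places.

|S1| = 12, |S2| = 10, |S1∩S2| = 1.6667.
|S1 △ S2| = |S1| + |S2| − 2·|S1∩S2| = 12 + 10 − 3.3333 = 18.67.

18.67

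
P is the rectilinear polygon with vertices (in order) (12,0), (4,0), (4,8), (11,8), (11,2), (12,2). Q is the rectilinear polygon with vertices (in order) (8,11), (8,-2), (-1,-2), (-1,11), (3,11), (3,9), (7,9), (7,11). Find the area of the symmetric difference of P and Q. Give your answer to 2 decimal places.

|P| = 58, |Q| = 109, |P∩Q| = 32.
|P △ Q| = |P| + |Q| − 2·|P∩Q| = 58 + 109 − 64 = 103.00.

103.00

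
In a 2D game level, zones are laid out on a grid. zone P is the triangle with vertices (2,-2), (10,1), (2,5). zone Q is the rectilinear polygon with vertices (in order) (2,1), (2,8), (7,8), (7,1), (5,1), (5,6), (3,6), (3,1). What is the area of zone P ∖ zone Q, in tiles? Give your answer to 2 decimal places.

20.25

|zone P| = 28, |zone P∩zone Q| = 7.75.
|zone P ∖ zone Q| = |zone P| − |zone P∩zone Q| = 28 − 7.75 = 20.25.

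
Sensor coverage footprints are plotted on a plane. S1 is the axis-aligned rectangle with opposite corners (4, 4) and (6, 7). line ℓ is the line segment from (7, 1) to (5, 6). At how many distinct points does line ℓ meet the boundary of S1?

The segment meets the boundary at (5.8,4).

1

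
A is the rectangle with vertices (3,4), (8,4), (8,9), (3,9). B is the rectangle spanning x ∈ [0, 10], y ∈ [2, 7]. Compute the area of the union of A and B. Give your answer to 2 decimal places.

By inclusion–exclusion:
Individual areas: |A| = 25, |B| = 50.
|A∩B|: x∈[3,8], y∈[4,7] → 5·3 = 15.
|A ∪ B| = 75 − 15 = 60.00.

60.00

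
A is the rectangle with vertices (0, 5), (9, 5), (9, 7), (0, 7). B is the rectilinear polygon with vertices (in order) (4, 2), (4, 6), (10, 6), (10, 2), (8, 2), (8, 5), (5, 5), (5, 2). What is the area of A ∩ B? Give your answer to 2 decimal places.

5.00

The intersection is the polygon with vertices (9,5), (8,5), (5,5), (4,5), (4,6), (9,6).
By the shoelace formula its area is 5.00.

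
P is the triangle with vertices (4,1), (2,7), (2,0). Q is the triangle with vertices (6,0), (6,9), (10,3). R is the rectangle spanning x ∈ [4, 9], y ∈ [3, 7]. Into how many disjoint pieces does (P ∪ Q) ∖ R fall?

3

(P ∪ Q) ∖ R splits into 3 disjoint pieces (area 7, area 6.75, area 1.3333).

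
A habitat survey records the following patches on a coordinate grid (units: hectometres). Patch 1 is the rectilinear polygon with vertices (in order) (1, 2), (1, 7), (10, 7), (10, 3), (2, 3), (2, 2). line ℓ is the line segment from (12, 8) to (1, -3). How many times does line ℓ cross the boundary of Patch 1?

The segment meets the boundary at (7,3), (10,6).

2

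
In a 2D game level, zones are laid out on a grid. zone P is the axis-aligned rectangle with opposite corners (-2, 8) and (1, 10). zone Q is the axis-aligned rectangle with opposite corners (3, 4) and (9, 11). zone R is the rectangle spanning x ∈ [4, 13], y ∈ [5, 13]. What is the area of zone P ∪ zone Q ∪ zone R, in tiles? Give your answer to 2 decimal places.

90.00

By inclusion–exclusion:
Individual areas: |zone P| = 6, |zone Q| = 42, |zone R| = 72.
|zone P∩zone Q| = 0 (no overlap).
|zone P∩zone R| = 0 (no overlap).
|zone Q∩zone R|: x∈[4,9], y∈[5,11] → 5·6 = 30.
|zone P∩zone Q∩zone R| = 0.
|zone P ∪ zone Q ∪ zone R| = 120 − 30 + 0 = 90.00.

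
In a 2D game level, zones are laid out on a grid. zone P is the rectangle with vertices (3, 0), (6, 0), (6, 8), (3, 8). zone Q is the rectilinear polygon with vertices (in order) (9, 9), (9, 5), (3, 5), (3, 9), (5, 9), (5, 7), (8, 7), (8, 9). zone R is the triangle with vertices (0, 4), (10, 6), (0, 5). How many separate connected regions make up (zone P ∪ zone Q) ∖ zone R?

2

(zone P ∪ zone Q) ∖ zone R splits into 2 disjoint pieces (area 16.2, area 15.4).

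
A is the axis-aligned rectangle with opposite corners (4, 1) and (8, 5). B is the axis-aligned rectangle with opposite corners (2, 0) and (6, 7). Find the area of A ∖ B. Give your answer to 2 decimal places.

8.00

|A∩B|: x∈[4,6], y∈[1,5] → 2·4 = 8.
|A| = 16.
|A ∖ B| = |A| − |A∩B| = 16 − 8 = 8.00.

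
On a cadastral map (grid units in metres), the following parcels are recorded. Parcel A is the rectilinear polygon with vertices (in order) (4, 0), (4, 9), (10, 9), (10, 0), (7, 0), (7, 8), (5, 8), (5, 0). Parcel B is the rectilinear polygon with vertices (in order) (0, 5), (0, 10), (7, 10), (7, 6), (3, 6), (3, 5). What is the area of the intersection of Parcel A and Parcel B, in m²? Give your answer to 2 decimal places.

5.00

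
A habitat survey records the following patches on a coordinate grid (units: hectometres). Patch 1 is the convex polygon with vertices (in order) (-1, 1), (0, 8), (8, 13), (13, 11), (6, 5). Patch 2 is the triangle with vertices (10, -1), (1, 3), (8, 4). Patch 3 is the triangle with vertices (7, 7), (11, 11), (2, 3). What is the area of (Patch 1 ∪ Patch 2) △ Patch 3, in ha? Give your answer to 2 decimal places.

|Patch 1 ∪ Patch 2| = 89.5045.
|(Patch 1 ∪ Patch 2) ∩ Patch 3| = 2.
|(Patch 1 ∪ Patch 2) △ Patch 3| = 89.5045 + 2 − 4 = 87.50.

87.50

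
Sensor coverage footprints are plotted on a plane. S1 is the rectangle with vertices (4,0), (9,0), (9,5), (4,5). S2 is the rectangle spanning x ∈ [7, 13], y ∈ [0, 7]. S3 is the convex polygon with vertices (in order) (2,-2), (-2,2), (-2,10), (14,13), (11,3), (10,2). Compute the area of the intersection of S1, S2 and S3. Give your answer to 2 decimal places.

8.00

The intersection is the polygon with vertices (9,1.5), (7,0.5), (7,5), (9,5).
By the shoelace formula its area is 8.00.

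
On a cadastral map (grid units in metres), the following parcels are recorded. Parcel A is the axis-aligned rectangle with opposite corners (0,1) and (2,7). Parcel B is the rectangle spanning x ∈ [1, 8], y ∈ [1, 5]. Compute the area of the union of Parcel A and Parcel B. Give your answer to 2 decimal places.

36.00

By inclusion–exclusion:
Individual areas: |Parcel A| = 12, |Parcel B| = 28.
|Parcel A∩Parcel B|: x∈[1,2], y∈[1,5] → 1·4 = 4.
|Parcel A ∪ Parcel B| = 40 − 4 = 36.00.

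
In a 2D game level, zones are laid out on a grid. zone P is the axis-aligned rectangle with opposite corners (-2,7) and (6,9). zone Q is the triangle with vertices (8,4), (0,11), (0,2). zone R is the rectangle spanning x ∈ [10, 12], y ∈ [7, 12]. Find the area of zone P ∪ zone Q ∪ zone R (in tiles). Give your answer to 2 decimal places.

By inclusion–exclusion:
Individual areas: |zone P| = 16, |zone Q| = 36, |zone R| = 10.
|zone P∩zone Q| = 6.8571.
|zone P∩zone R| = 0 (no overlap).
|zone Q∩zone R| = 0.
|zone P∩zone Q∩zone R| = 0.
|zone P ∪ zone Q ∪ zone R| = 62 − 6.8571 + 0 = 55.14.

55.14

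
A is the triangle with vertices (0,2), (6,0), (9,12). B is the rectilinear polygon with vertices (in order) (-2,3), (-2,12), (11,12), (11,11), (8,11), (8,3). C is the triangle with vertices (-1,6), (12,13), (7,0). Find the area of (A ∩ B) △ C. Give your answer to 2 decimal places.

44.29

|A ∩ B| = 25.2056.
|(A ∩ B) ∩ C| = 23.9587.
|(A ∩ B) △ C| = 25.2056 + 67 − 47.9174 = 44.29.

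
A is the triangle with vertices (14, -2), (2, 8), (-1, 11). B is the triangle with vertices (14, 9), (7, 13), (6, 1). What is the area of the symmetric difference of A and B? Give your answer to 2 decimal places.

|A| = 3, |B| = 44, |A∩B| = 0.4.
|A △ B| = |A| + |B| − 2·|A∩B| = 3 + 44 − 0.8 = 46.20.

46.20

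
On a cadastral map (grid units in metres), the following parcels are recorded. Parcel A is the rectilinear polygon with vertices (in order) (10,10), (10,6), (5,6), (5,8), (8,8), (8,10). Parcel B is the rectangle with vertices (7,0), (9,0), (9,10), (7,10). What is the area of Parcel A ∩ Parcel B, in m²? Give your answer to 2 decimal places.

The intersection is the polygon with vertices (7,6), (7,8), (8,8), (8,10), (9,10), (9,6).
By the shoelace formula its area is 6.00.

6.00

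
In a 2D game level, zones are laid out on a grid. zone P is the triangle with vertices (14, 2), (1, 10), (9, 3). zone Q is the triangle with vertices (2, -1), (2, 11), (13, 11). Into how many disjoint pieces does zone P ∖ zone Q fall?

2

zone P ∖ zone Q splits into 2 disjoint pieces (area 7.8428, area 0.1298).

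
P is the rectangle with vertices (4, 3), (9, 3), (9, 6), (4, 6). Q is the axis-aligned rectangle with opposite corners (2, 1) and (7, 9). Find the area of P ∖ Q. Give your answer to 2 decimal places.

6.00

|P∩Q|: x∈[4,7], y∈[3,6] → 3·3 = 9.
|P| = 15.
|P ∖ Q| = |P| − |P∩Q| = 15 − 9 = 6.00.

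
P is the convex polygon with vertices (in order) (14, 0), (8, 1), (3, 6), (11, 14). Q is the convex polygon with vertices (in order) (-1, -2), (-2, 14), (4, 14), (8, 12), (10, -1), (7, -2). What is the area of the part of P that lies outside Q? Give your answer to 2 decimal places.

46.01

|P| = 80.5, |P∩Q| = 34.486.
|P ∖ Q| = |P| − |P∩Q| = 80.5 − 34.486 = 46.01.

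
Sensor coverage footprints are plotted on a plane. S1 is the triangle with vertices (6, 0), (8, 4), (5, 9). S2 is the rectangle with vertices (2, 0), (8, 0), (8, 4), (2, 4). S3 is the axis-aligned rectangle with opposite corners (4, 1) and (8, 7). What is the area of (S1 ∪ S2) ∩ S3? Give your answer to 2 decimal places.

17.13

The region (S1 ∪ S2) ∩ S3 is the polygon with vertices (8,4), (8,1), (4,1), (4,4), (5.556,4), (5.222,7), (6.2,7).
By the shoelace formula its area is 17.13.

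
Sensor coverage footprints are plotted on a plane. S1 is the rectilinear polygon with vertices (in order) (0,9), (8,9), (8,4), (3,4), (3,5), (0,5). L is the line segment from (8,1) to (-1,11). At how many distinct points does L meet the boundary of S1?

The segment meets the boundary at (0.8,9), (5.3,4).

2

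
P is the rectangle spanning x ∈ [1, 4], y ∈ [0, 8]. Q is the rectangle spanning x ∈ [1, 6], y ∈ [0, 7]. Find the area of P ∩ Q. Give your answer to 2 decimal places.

21.00

|P∩Q|: x∈[1,4], y∈[0,7] → 3·7 = 21.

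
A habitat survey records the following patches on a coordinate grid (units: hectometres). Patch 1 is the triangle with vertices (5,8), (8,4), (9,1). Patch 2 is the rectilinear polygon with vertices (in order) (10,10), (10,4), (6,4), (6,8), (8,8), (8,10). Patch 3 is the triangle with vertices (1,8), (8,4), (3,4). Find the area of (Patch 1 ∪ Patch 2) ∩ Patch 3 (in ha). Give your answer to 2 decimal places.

The region (Patch 1 ∪ Patch 2) ∩ Patch 3 is the polygon with vertices (6,4), (6,5.143), (8,4), (7.286,4).
By the shoelace formula its area is 1.14.

1.14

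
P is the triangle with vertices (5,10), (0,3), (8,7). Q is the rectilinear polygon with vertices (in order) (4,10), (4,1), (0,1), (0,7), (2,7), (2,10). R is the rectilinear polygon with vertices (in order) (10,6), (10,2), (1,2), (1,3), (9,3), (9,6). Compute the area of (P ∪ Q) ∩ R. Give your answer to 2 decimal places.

3.00

The region (P ∪ Q) ∩ R is the polygon with vertices (4,2), (1,2), (1,3), (4,3).
By the shoelace formula its area is 3.00.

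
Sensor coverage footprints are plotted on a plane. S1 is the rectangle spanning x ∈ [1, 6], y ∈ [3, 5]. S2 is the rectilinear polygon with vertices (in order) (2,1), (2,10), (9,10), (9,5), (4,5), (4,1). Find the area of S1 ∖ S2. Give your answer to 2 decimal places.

|S1| = 10, |S1∩S2| = 4.
|S1 ∖ S2| = |S1| − |S1∩S2| = 10 − 4 = 6.00.

6.00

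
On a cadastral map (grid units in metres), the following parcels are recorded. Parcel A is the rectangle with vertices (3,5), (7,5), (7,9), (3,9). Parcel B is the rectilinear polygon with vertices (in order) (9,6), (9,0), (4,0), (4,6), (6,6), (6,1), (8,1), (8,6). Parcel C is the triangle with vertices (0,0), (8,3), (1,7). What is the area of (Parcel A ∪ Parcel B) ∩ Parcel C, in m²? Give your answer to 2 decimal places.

6.25

|Parcel A ∪ Parcel B| = 34.
|(Parcel A ∪ Parcel B) ∩ Parcel C| = 6.25.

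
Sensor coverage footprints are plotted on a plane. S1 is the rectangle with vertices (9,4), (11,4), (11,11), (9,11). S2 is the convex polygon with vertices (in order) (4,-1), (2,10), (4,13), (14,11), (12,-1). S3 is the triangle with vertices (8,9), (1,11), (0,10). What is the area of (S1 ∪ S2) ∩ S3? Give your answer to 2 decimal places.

The region (S1 ∪ S2) ∩ S3 is the polygon with vertices (2.4,10.6), (8,9), (2.046,9.744), (2,10).
By the shoelace formula its area is 2.74.

2.74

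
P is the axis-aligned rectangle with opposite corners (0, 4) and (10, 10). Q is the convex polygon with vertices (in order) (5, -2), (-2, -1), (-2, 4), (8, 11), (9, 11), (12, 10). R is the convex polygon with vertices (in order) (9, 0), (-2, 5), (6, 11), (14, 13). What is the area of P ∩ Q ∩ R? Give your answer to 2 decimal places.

The intersection is the polygon with vertices (10,6.571), (8.5,4), (0.2,4), (0,4.091), (0,5.4), (6.571,10), (10,10).
By the shoelace formula its area is 42.95.

42.95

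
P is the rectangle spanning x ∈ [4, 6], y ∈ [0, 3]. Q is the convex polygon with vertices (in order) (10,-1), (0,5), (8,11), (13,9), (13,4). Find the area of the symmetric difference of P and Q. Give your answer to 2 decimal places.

|P| = 6, |Q| = 89.5, |P∩Q| = 2.
|P △ Q| = |P| + |Q| − 2·|P∩Q| = 6 + 89.5 − 4 = 91.50.

91.50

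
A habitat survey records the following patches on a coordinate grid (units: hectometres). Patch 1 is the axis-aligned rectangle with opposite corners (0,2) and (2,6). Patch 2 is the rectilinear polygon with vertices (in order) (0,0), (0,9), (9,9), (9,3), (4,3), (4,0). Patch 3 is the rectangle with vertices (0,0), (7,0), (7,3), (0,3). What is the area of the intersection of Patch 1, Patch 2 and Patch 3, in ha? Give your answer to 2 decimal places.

2.00

The intersection is the polygon with vertices (2,2), (0,2), (0,3), (2,3).
By the shoelace formula its area is 2.00.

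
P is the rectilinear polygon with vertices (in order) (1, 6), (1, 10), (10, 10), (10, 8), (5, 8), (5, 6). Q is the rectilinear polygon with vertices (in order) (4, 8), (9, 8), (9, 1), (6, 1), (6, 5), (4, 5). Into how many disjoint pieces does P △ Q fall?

1

P △ Q is a single connected region.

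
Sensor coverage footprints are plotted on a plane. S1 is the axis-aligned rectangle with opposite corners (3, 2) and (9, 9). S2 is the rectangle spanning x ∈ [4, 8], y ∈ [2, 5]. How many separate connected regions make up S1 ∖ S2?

S1 ∖ S2 is a single connected region.

1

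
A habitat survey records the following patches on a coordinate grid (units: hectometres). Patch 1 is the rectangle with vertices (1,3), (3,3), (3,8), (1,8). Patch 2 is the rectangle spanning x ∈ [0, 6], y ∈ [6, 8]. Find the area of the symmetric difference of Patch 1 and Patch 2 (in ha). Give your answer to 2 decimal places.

14.00

|Patch 1∩Patch 2|: x∈[1,3], y∈[6,8] → 2·2 = 4.
|Patch 1 △ Patch 2| = |Patch 1| + |Patch 2| − 2·|Patch 1∩Patch 2| = 10 + 12 − 8 = 14.00.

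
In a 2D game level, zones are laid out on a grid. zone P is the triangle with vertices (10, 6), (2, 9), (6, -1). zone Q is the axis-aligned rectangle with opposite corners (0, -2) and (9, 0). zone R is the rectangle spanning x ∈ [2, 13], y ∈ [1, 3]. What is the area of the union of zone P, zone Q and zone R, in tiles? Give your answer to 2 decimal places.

By inclusion–exclusion:
Individual areas: |zone P| = 34, |zone Q| = 18, |zone R| = 22.
|zone P∩zone Q| = 0.4857.
|zone P∩zone R| = 5.8286.
|zone Q∩zone R| = 0 (no overlap).
|zone P∩zone Q∩zone R| = 0.
|zone P ∪ zone Q ∪ zone R| = 74 − 6.3143 + 0 = 67.69.

67.69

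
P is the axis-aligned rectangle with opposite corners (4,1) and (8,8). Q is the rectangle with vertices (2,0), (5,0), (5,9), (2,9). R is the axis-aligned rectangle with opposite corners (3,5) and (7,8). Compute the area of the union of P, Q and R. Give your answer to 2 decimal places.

By inclusion–exclusion:
Individual areas: |P| = 28, |Q| = 27, |R| = 12.
|P∩Q|: x∈[4,5], y∈[1,8] → 1·7 = 7.
|P∩R|: x∈[4,7], y∈[5,8] → 3·3 = 9.
|Q∩R|: x∈[3,5], y∈[5,8] → 2·3 = 6.
|P∩Q∩R| = 3.
|P ∪ Q ∪ R| = 67 − 22 + 3 = 48.00.

48.00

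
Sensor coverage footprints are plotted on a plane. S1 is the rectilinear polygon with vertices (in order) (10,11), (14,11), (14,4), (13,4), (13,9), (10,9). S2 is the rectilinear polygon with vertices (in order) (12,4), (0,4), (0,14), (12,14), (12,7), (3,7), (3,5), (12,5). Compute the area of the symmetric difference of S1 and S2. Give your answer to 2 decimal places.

|S1| = 13, |S2| = 102, |S1∩S2| = 4.
|S1 △ S2| = |S1| + |S2| − 2·|S1∩S2| = 13 + 102 − 8 = 107.00.

107.00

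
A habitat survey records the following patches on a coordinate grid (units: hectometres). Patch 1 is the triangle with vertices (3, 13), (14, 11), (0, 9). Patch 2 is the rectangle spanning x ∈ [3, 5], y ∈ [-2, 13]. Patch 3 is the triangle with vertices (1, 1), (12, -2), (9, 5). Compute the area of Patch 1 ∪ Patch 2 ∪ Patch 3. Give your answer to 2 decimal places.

77.87

By inclusion–exclusion:
Individual areas: |Patch 1| = 25, |Patch 2| = 30, |Patch 3| = 34.
|Patch 1∩Patch 2| = 6.4935.
|Patch 1∩Patch 3| = 0.
|Patch 2∩Patch 3| = 4.6364.
|Patch 1∩Patch 2∩Patch 3| = 0.
|Patch 1 ∪ Patch 2 ∪ Patch 3| = 89 − 11.1299 + 0 = 77.87.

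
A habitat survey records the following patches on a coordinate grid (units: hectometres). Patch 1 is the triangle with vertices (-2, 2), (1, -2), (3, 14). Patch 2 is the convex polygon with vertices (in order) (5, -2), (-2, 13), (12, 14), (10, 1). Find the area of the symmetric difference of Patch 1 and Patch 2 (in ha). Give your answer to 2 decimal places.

|Patch 1| = 28, |Patch 2| = 138, |Patch 1∩Patch 2| = 8.2761.
|Patch 1 △ Patch 2| = |Patch 1| + |Patch 2| − 2·|Patch 1∩Patch 2| = 28 + 138 − 16.5521 = 149.45.

149.45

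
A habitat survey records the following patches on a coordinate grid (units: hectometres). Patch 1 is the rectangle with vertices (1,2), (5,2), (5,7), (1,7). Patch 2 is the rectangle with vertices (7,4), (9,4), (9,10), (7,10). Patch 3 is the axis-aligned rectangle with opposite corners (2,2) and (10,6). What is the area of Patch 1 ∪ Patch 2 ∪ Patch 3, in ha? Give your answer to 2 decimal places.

48.00

By inclusion–exclusion:
Individual areas: |Patch 1| = 20, |Patch 2| = 12, |Patch 3| = 32.
|Patch 1∩Patch 2| = 0 (no overlap).
|Patch 1∩Patch 3|: x∈[2,5], y∈[2,6] → 3·4 = 12.
|Patch 2∩Patch 3|: x∈[7,9], y∈[4,6] → 2·2 = 4.
|Patch 1∩Patch 2∩Patch 3| = 0.
|Patch 1 ∪ Patch 2 ∪ Patch 3| = 64 − 16 + 0 = 48.00.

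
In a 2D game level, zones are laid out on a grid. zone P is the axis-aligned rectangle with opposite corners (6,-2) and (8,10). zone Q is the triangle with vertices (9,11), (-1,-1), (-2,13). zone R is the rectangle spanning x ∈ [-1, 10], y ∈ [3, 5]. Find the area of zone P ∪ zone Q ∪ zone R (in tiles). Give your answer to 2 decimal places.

106.87

By inclusion–exclusion:
Individual areas: |zone P| = 24, |zone Q| = 76, |zone R| = 22.
|zone P∩zone Q| = 2.8.
|zone P∩zone R|: x∈[6,8], y∈[3,5] → 2·2 = 4.
|zone Q∩zone R| = 8.3333.
|zone P∩zone Q∩zone R| = 0.
|zone P ∪ zone Q ∪ zone R| = 122 − 15.1333 + 0 = 106.87.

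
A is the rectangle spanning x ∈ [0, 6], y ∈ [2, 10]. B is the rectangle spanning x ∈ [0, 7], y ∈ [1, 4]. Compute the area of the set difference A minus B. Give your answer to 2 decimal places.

36.00

|A∩B|: x∈[0,6], y∈[2,4] → 6·2 = 12.
|A| = 48.
|A ∖ B| = |A| − |A∩B| = 48 − 12 = 36.00.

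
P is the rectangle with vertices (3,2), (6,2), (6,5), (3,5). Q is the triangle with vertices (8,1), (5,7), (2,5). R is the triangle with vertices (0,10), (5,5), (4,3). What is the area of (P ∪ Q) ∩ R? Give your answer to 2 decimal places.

The region (P ∪ Q) ∩ R is the polygon with vertices (3.8,6.2), (5,5), (4,3), (2.621,5.414).
By the shoelace formula its area is 3.77.

3.77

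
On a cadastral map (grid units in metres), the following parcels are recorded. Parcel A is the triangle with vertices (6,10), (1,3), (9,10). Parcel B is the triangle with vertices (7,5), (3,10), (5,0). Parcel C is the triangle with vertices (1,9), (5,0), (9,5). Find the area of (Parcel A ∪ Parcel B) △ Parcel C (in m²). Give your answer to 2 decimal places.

23.38

|Parcel A ∪ Parcel B| = 23.3106.
|(Parcel A ∪ Parcel B) ∩ Parcel C| = 13.9669.
|(Parcel A ∪ Parcel B) △ Parcel C| = 23.3106 + 28 − 27.9338 = 23.38.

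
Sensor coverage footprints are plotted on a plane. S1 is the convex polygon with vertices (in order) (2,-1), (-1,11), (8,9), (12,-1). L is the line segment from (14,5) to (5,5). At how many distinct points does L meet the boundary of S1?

1

The segment meets the boundary at (9.6,5).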